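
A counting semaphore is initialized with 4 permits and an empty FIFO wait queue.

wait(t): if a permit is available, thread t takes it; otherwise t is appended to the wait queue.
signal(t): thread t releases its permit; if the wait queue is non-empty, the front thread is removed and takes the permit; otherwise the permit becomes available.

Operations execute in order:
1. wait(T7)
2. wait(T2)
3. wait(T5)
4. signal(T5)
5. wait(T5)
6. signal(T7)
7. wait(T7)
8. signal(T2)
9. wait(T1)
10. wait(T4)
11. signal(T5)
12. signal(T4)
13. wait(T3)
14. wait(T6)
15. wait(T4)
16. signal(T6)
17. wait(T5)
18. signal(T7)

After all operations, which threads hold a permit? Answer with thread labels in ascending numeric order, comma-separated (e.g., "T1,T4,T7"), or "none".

Answer: T1,T3,T4,T5

Derivation:
Step 1: wait(T7) -> count=3 queue=[] holders={T7}
Step 2: wait(T2) -> count=2 queue=[] holders={T2,T7}
Step 3: wait(T5) -> count=1 queue=[] holders={T2,T5,T7}
Step 4: signal(T5) -> count=2 queue=[] holders={T2,T7}
Step 5: wait(T5) -> count=1 queue=[] holders={T2,T5,T7}
Step 6: signal(T7) -> count=2 queue=[] holders={T2,T5}
Step 7: wait(T7) -> count=1 queue=[] holders={T2,T5,T7}
Step 8: signal(T2) -> count=2 queue=[] holders={T5,T7}
Step 9: wait(T1) -> count=1 queue=[] holders={T1,T5,T7}
Step 10: wait(T4) -> count=0 queue=[] holders={T1,T4,T5,T7}
Step 11: signal(T5) -> count=1 queue=[] holders={T1,T4,T7}
Step 12: signal(T4) -> count=2 queue=[] holders={T1,T7}
Step 13: wait(T3) -> count=1 queue=[] holders={T1,T3,T7}
Step 14: wait(T6) -> count=0 queue=[] holders={T1,T3,T6,T7}
Step 15: wait(T4) -> count=0 queue=[T4] holders={T1,T3,T6,T7}
Step 16: signal(T6) -> count=0 queue=[] holders={T1,T3,T4,T7}
Step 17: wait(T5) -> count=0 queue=[T5] holders={T1,T3,T4,T7}
Step 18: signal(T7) -> count=0 queue=[] holders={T1,T3,T4,T5}
Final holders: T1,T3,T4,T5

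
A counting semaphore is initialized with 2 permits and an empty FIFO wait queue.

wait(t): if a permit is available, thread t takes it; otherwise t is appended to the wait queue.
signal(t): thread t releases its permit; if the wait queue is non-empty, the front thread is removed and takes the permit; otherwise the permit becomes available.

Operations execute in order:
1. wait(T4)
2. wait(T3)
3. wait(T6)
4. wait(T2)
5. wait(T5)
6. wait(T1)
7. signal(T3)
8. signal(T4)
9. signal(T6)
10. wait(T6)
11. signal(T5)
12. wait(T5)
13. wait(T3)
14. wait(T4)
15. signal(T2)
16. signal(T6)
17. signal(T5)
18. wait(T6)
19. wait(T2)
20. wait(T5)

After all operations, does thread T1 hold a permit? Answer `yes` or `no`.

Step 1: wait(T4) -> count=1 queue=[] holders={T4}
Step 2: wait(T3) -> count=0 queue=[] holders={T3,T4}
Step 3: wait(T6) -> count=0 queue=[T6] holders={T3,T4}
Step 4: wait(T2) -> count=0 queue=[T6,T2] holders={T3,T4}
Step 5: wait(T5) -> count=0 queue=[T6,T2,T5] holders={T3,T4}
Step 6: wait(T1) -> count=0 queue=[T6,T2,T5,T1] holders={T3,T4}
Step 7: signal(T3) -> count=0 queue=[T2,T5,T1] holders={T4,T6}
Step 8: signal(T4) -> count=0 queue=[T5,T1] holders={T2,T6}
Step 9: signal(T6) -> count=0 queue=[T1] holders={T2,T5}
Step 10: wait(T6) -> count=0 queue=[T1,T6] holders={T2,T5}
Step 11: signal(T5) -> count=0 queue=[T6] holders={T1,T2}
Step 12: wait(T5) -> count=0 queue=[T6,T5] holders={T1,T2}
Step 13: wait(T3) -> count=0 queue=[T6,T5,T3] holders={T1,T2}
Step 14: wait(T4) -> count=0 queue=[T6,T5,T3,T4] holders={T1,T2}
Step 15: signal(T2) -> count=0 queue=[T5,T3,T4] holders={T1,T6}
Step 16: signal(T6) -> count=0 queue=[T3,T4] holders={T1,T5}
Step 17: signal(T5) -> count=0 queue=[T4] holders={T1,T3}
Step 18: wait(T6) -> count=0 queue=[T4,T6] holders={T1,T3}
Step 19: wait(T2) -> count=0 queue=[T4,T6,T2] holders={T1,T3}
Step 20: wait(T5) -> count=0 queue=[T4,T6,T2,T5] holders={T1,T3}
Final holders: {T1,T3} -> T1 in holders

Answer: yes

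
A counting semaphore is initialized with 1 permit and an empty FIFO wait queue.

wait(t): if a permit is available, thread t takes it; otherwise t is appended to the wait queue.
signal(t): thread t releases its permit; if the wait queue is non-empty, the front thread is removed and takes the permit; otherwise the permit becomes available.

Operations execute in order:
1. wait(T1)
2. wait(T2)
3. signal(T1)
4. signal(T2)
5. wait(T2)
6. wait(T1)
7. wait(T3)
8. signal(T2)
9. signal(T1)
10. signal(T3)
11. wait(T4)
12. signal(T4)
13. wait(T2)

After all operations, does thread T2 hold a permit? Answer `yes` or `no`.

Step 1: wait(T1) -> count=0 queue=[] holders={T1}
Step 2: wait(T2) -> count=0 queue=[T2] holders={T1}
Step 3: signal(T1) -> count=0 queue=[] holders={T2}
Step 4: signal(T2) -> count=1 queue=[] holders={none}
Step 5: wait(T2) -> count=0 queue=[] holders={T2}
Step 6: wait(T1) -> count=0 queue=[T1] holders={T2}
Step 7: wait(T3) -> count=0 queue=[T1,T3] holders={T2}
Step 8: signal(T2) -> count=0 queue=[T3] holders={T1}
Step 9: signal(T1) -> count=0 queue=[] holders={T3}
Step 10: signal(T3) -> count=1 queue=[] holders={none}
Step 11: wait(T4) -> count=0 queue=[] holders={T4}
Step 12: signal(T4) -> count=1 queue=[] holders={none}
Step 13: wait(T2) -> count=0 queue=[] holders={T2}
Final holders: {T2} -> T2 in holders

Answer: yes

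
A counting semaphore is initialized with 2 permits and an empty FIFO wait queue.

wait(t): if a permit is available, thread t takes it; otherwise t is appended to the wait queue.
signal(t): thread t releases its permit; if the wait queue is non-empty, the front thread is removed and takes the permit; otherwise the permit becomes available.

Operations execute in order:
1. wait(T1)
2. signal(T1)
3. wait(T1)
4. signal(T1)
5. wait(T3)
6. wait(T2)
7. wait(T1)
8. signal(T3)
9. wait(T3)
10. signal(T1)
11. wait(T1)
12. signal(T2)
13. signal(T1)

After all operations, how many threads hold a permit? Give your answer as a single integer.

Step 1: wait(T1) -> count=1 queue=[] holders={T1}
Step 2: signal(T1) -> count=2 queue=[] holders={none}
Step 3: wait(T1) -> count=1 queue=[] holders={T1}
Step 4: signal(T1) -> count=2 queue=[] holders={none}
Step 5: wait(T3) -> count=1 queue=[] holders={T3}
Step 6: wait(T2) -> count=0 queue=[] holders={T2,T3}
Step 7: wait(T1) -> count=0 queue=[T1] holders={T2,T3}
Step 8: signal(T3) -> count=0 queue=[] holders={T1,T2}
Step 9: wait(T3) -> count=0 queue=[T3] holders={T1,T2}
Step 10: signal(T1) -> count=0 queue=[] holders={T2,T3}
Step 11: wait(T1) -> count=0 queue=[T1] holders={T2,T3}
Step 12: signal(T2) -> count=0 queue=[] holders={T1,T3}
Step 13: signal(T1) -> count=1 queue=[] holders={T3}
Final holders: {T3} -> 1 thread(s)

Answer: 1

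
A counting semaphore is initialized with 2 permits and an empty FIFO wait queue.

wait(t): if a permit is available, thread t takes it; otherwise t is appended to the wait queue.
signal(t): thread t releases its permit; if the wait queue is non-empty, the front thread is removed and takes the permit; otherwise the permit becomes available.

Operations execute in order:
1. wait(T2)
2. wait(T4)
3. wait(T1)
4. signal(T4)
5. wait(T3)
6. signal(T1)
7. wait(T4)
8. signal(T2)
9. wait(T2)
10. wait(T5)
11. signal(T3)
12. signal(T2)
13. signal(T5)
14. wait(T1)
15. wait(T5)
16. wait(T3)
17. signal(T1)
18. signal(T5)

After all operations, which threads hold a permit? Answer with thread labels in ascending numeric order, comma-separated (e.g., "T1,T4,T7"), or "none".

Step 1: wait(T2) -> count=1 queue=[] holders={T2}
Step 2: wait(T4) -> count=0 queue=[] holders={T2,T4}
Step 3: wait(T1) -> count=0 queue=[T1] holders={T2,T4}
Step 4: signal(T4) -> count=0 queue=[] holders={T1,T2}
Step 5: wait(T3) -> count=0 queue=[T3] holders={T1,T2}
Step 6: signal(T1) -> count=0 queue=[] holders={T2,T3}
Step 7: wait(T4) -> count=0 queue=[T4] holders={T2,T3}
Step 8: signal(T2) -> count=0 queue=[] holders={T3,T4}
Step 9: wait(T2) -> count=0 queue=[T2] holders={T3,T4}
Step 10: wait(T5) -> count=0 queue=[T2,T5] holders={T3,T4}
Step 11: signal(T3) -> count=0 queue=[T5] holders={T2,T4}
Step 12: signal(T2) -> count=0 queue=[] holders={T4,T5}
Step 13: signal(T5) -> count=1 queue=[] holders={T4}
Step 14: wait(T1) -> count=0 queue=[] holders={T1,T4}
Step 15: wait(T5) -> count=0 queue=[T5] holders={T1,T4}
Step 16: wait(T3) -> count=0 queue=[T5,T3] holders={T1,T4}
Step 17: signal(T1) -> count=0 queue=[T3] holders={T4,T5}
Step 18: signal(T5) -> count=0 queue=[] holders={T3,T4}
Final holders: T3,T4

Answer: T3,T4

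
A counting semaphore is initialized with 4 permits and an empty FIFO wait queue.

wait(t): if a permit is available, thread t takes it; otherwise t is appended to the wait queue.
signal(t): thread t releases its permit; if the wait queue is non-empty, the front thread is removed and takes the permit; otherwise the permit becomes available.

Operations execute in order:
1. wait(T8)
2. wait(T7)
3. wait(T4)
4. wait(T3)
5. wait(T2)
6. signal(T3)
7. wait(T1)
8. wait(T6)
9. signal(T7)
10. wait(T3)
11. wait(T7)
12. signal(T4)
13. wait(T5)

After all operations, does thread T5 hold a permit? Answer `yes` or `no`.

Step 1: wait(T8) -> count=3 queue=[] holders={T8}
Step 2: wait(T7) -> count=2 queue=[] holders={T7,T8}
Step 3: wait(T4) -> count=1 queue=[] holders={T4,T7,T8}
Step 4: wait(T3) -> count=0 queue=[] holders={T3,T4,T7,T8}
Step 5: wait(T2) -> count=0 queue=[T2] holders={T3,T4,T7,T8}
Step 6: signal(T3) -> count=0 queue=[] holders={T2,T4,T7,T8}
Step 7: wait(T1) -> count=0 queue=[T1] holders={T2,T4,T7,T8}
Step 8: wait(T6) -> count=0 queue=[T1,T6] holders={T2,T4,T7,T8}
Step 9: signal(T7) -> count=0 queue=[T6] holders={T1,T2,T4,T8}
Step 10: wait(T3) -> count=0 queue=[T6,T3] holders={T1,T2,T4,T8}
Step 11: wait(T7) -> count=0 queue=[T6,T3,T7] holders={T1,T2,T4,T8}
Step 12: signal(T4) -> count=0 queue=[T3,T7] holders={T1,T2,T6,T8}
Step 13: wait(T5) -> count=0 queue=[T3,T7,T5] holders={T1,T2,T6,T8}
Final holders: {T1,T2,T6,T8} -> T5 not in holders

Answer: no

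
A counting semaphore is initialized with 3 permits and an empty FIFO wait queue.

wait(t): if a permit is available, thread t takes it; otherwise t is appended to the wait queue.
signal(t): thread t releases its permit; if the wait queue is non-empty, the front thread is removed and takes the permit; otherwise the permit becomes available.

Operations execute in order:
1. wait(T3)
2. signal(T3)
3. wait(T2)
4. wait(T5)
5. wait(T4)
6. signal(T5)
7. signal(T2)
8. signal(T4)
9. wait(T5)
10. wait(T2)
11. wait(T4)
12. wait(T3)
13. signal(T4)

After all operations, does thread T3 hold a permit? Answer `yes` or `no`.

Step 1: wait(T3) -> count=2 queue=[] holders={T3}
Step 2: signal(T3) -> count=3 queue=[] holders={none}
Step 3: wait(T2) -> count=2 queue=[] holders={T2}
Step 4: wait(T5) -> count=1 queue=[] holders={T2,T5}
Step 5: wait(T4) -> count=0 queue=[] holders={T2,T4,T5}
Step 6: signal(T5) -> count=1 queue=[] holders={T2,T4}
Step 7: signal(T2) -> count=2 queue=[] holders={T4}
Step 8: signal(T4) -> count=3 queue=[] holders={none}
Step 9: wait(T5) -> count=2 queue=[] holders={T5}
Step 10: wait(T2) -> count=1 queue=[] holders={T2,T5}
Step 11: wait(T4) -> count=0 queue=[] holders={T2,T4,T5}
Step 12: wait(T3) -> count=0 queue=[T3] holders={T2,T4,T5}
Step 13: signal(T4) -> count=0 queue=[] holders={T2,T3,T5}
Final holders: {T2,T3,T5} -> T3 in holders

Answer: yes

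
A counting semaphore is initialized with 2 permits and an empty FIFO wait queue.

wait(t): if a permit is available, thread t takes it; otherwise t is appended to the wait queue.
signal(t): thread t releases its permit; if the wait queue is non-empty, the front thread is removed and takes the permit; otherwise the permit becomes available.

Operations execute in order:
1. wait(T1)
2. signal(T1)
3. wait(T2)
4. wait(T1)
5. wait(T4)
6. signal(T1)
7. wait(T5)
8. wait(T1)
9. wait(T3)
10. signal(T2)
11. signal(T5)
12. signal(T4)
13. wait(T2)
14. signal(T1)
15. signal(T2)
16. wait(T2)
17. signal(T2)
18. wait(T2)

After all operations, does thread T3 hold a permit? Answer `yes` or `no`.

Step 1: wait(T1) -> count=1 queue=[] holders={T1}
Step 2: signal(T1) -> count=2 queue=[] holders={none}
Step 3: wait(T2) -> count=1 queue=[] holders={T2}
Step 4: wait(T1) -> count=0 queue=[] holders={T1,T2}
Step 5: wait(T4) -> count=0 queue=[T4] holders={T1,T2}
Step 6: signal(T1) -> count=0 queue=[] holders={T2,T4}
Step 7: wait(T5) -> count=0 queue=[T5] holders={T2,T4}
Step 8: wait(T1) -> count=0 queue=[T5,T1] holders={T2,T4}
Step 9: wait(T3) -> count=0 queue=[T5,T1,T3] holders={T2,T4}
Step 10: signal(T2) -> count=0 queue=[T1,T3] holders={T4,T5}
Step 11: signal(T5) -> count=0 queue=[T3] holders={T1,T4}
Step 12: signal(T4) -> count=0 queue=[] holders={T1,T3}
Step 13: wait(T2) -> count=0 queue=[T2] holders={T1,T3}
Step 14: signal(T1) -> count=0 queue=[] holders={T2,T3}
Step 15: signal(T2) -> count=1 queue=[] holders={T3}
Step 16: wait(T2) -> count=0 queue=[] holders={T2,T3}
Step 17: signal(T2) -> count=1 queue=[] holders={T3}
Step 18: wait(T2) -> count=0 queue=[] holders={T2,T3}
Final holders: {T2,T3} -> T3 in holders

Answer: yes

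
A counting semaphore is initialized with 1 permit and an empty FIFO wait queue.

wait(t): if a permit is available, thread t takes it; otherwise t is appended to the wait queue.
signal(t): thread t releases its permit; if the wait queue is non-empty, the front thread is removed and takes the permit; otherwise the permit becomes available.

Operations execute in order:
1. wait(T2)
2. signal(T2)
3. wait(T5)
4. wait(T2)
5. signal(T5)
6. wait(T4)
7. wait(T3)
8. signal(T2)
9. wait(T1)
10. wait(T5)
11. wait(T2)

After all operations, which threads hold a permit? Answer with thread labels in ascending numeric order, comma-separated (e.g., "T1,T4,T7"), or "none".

Answer: T4

Derivation:
Step 1: wait(T2) -> count=0 queue=[] holders={T2}
Step 2: signal(T2) -> count=1 queue=[] holders={none}
Step 3: wait(T5) -> count=0 queue=[] holders={T5}
Step 4: wait(T2) -> count=0 queue=[T2] holders={T5}
Step 5: signal(T5) -> count=0 queue=[] holders={T2}
Step 6: wait(T4) -> count=0 queue=[T4] holders={T2}
Step 7: wait(T3) -> count=0 queue=[T4,T3] holders={T2}
Step 8: signal(T2) -> count=0 queue=[T3] holders={T4}
Step 9: wait(T1) -> count=0 queue=[T3,T1] holders={T4}
Step 10: wait(T5) -> count=0 queue=[T3,T1,T5] holders={T4}
Step 11: wait(T2) -> count=0 queue=[T3,T1,T5,T2] holders={T4}
Final holders: T4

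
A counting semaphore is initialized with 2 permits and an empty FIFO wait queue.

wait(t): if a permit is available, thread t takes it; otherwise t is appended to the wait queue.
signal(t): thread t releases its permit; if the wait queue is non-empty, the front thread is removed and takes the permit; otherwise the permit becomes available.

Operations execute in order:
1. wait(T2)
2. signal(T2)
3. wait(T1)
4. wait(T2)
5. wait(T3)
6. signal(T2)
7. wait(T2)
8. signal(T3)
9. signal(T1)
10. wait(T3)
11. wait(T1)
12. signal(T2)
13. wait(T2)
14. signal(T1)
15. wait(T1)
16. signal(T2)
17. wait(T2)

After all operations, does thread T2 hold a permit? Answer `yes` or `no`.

Step 1: wait(T2) -> count=1 queue=[] holders={T2}
Step 2: signal(T2) -> count=2 queue=[] holders={none}
Step 3: wait(T1) -> count=1 queue=[] holders={T1}
Step 4: wait(T2) -> count=0 queue=[] holders={T1,T2}
Step 5: wait(T3) -> count=0 queue=[T3] holders={T1,T2}
Step 6: signal(T2) -> count=0 queue=[] holders={T1,T3}
Step 7: wait(T2) -> count=0 queue=[T2] holders={T1,T3}
Step 8: signal(T3) -> count=0 queue=[] holders={T1,T2}
Step 9: signal(T1) -> count=1 queue=[] holders={T2}
Step 10: wait(T3) -> count=0 queue=[] holders={T2,T3}
Step 11: wait(T1) -> count=0 queue=[T1] holders={T2,T3}
Step 12: signal(T2) -> count=0 queue=[] holders={T1,T3}
Step 13: wait(T2) -> count=0 queue=[T2] holders={T1,T3}
Step 14: signal(T1) -> count=0 queue=[] holders={T2,T3}
Step 15: wait(T1) -> count=0 queue=[T1] holders={T2,T3}
Step 16: signal(T2) -> count=0 queue=[] holders={T1,T3}
Step 17: wait(T2) -> count=0 queue=[T2] holders={T1,T3}
Final holders: {T1,T3} -> T2 not in holders

Answer: no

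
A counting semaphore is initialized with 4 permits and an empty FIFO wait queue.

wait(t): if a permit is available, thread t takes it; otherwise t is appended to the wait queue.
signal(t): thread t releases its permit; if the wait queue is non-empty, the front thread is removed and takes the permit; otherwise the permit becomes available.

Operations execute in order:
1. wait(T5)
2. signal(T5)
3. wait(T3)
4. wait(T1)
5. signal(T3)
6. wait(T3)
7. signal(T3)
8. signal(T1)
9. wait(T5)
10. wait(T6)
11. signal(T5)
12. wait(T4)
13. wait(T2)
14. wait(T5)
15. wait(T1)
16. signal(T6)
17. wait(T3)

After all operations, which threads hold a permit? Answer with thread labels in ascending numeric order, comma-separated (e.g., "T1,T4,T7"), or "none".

Step 1: wait(T5) -> count=3 queue=[] holders={T5}
Step 2: signal(T5) -> count=4 queue=[] holders={none}
Step 3: wait(T3) -> count=3 queue=[] holders={T3}
Step 4: wait(T1) -> count=2 queue=[] holders={T1,T3}
Step 5: signal(T3) -> count=3 queue=[] holders={T1}
Step 6: wait(T3) -> count=2 queue=[] holders={T1,T3}
Step 7: signal(T3) -> count=3 queue=[] holders={T1}
Step 8: signal(T1) -> count=4 queue=[] holders={none}
Step 9: wait(T5) -> count=3 queue=[] holders={T5}
Step 10: wait(T6) -> count=2 queue=[] holders={T5,T6}
Step 11: signal(T5) -> count=3 queue=[] holders={T6}
Step 12: wait(T4) -> count=2 queue=[] holders={T4,T6}
Step 13: wait(T2) -> count=1 queue=[] holders={T2,T4,T6}
Step 14: wait(T5) -> count=0 queue=[] holders={T2,T4,T5,T6}
Step 15: wait(T1) -> count=0 queue=[T1] holders={T2,T4,T5,T6}
Step 16: signal(T6) -> count=0 queue=[] holders={T1,T2,T4,T5}
Step 17: wait(T3) -> count=0 queue=[T3] holders={T1,T2,T4,T5}
Final holders: T1,T2,T4,T5

Answer: T1,T2,T4,T5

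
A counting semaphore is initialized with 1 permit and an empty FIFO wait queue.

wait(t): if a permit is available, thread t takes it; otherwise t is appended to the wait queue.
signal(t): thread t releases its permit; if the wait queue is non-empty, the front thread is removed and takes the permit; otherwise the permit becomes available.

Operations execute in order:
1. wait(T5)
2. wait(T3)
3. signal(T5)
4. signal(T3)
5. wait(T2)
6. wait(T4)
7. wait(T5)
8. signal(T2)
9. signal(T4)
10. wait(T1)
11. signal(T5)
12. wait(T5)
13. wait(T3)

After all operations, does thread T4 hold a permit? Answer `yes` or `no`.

Answer: no

Derivation:
Step 1: wait(T5) -> count=0 queue=[] holders={T5}
Step 2: wait(T3) -> count=0 queue=[T3] holders={T5}
Step 3: signal(T5) -> count=0 queue=[] holders={T3}
Step 4: signal(T3) -> count=1 queue=[] holders={none}
Step 5: wait(T2) -> count=0 queue=[] holders={T2}
Step 6: wait(T4) -> count=0 queue=[T4] holders={T2}
Step 7: wait(T5) -> count=0 queue=[T4,T5] holders={T2}
Step 8: signal(T2) -> count=0 queue=[T5] holders={T4}
Step 9: signal(T4) -> count=0 queue=[] holders={T5}
Step 10: wait(T1) -> count=0 queue=[T1] holders={T5}
Step 11: signal(T5) -> count=0 queue=[] holders={T1}
Step 12: wait(T5) -> count=0 queue=[T5] holders={T1}
Step 13: wait(T3) -> count=0 queue=[T5,T3] holders={T1}
Final holders: {T1} -> T4 not in holders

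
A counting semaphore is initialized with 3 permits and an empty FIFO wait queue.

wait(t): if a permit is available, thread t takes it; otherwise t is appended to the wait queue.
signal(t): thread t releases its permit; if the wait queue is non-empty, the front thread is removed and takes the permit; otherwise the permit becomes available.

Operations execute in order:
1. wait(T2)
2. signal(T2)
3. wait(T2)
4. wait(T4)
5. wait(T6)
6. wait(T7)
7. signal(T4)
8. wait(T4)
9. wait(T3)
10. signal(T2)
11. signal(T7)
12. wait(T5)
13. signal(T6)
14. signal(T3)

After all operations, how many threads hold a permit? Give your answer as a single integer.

Step 1: wait(T2) -> count=2 queue=[] holders={T2}
Step 2: signal(T2) -> count=3 queue=[] holders={none}
Step 3: wait(T2) -> count=2 queue=[] holders={T2}
Step 4: wait(T4) -> count=1 queue=[] holders={T2,T4}
Step 5: wait(T6) -> count=0 queue=[] holders={T2,T4,T6}
Step 6: wait(T7) -> count=0 queue=[T7] holders={T2,T4,T6}
Step 7: signal(T4) -> count=0 queue=[] holders={T2,T6,T7}
Step 8: wait(T4) -> count=0 queue=[T4] holders={T2,T6,T7}
Step 9: wait(T3) -> count=0 queue=[T4,T3] holders={T2,T6,T7}
Step 10: signal(T2) -> count=0 queue=[T3] holders={T4,T6,T7}
Step 11: signal(T7) -> count=0 queue=[] holders={T3,T4,T6}
Step 12: wait(T5) -> count=0 queue=[T5] holders={T3,T4,T6}
Step 13: signal(T6) -> count=0 queue=[] holders={T3,T4,T5}
Step 14: signal(T3) -> count=1 queue=[] holders={T4,T5}
Final holders: {T4,T5} -> 2 thread(s)

Answer: 2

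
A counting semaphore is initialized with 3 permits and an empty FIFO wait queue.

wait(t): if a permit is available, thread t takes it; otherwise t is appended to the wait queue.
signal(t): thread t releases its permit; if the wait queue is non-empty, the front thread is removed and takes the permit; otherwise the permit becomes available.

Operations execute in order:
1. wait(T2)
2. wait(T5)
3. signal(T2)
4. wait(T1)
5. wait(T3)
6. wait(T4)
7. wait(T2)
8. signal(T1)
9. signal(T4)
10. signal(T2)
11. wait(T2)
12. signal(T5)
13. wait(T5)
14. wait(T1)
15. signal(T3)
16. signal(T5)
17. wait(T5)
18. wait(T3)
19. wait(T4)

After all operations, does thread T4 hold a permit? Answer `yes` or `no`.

Answer: no

Derivation:
Step 1: wait(T2) -> count=2 queue=[] holders={T2}
Step 2: wait(T5) -> count=1 queue=[] holders={T2,T5}
Step 3: signal(T2) -> count=2 queue=[] holders={T5}
Step 4: wait(T1) -> count=1 queue=[] holders={T1,T5}
Step 5: wait(T3) -> count=0 queue=[] holders={T1,T3,T5}
Step 6: wait(T4) -> count=0 queue=[T4] holders={T1,T3,T5}
Step 7: wait(T2) -> count=0 queue=[T4,T2] holders={T1,T3,T5}
Step 8: signal(T1) -> count=0 queue=[T2] holders={T3,T4,T5}
Step 9: signal(T4) -> count=0 queue=[] holders={T2,T3,T5}
Step 10: signal(T2) -> count=1 queue=[] holders={T3,T5}
Step 11: wait(T2) -> count=0 queue=[] holders={T2,T3,T5}
Step 12: signal(T5) -> count=1 queue=[] holders={T2,T3}
Step 13: wait(T5) -> count=0 queue=[] holders={T2,T3,T5}
Step 14: wait(T1) -> count=0 queue=[T1] holders={T2,T3,T5}
Step 15: signal(T3) -> count=0 queue=[] holders={T1,T2,T5}
Step 16: signal(T5) -> count=1 queue=[] holders={T1,T2}
Step 17: wait(T5) -> count=0 queue=[] holders={T1,T2,T5}
Step 18: wait(T3) -> count=0 queue=[T3] holders={T1,T2,T5}
Step 19: wait(T4) -> count=0 queue=[T3,T4] holders={T1,T2,T5}
Final holders: {T1,T2,T5} -> T4 not in holders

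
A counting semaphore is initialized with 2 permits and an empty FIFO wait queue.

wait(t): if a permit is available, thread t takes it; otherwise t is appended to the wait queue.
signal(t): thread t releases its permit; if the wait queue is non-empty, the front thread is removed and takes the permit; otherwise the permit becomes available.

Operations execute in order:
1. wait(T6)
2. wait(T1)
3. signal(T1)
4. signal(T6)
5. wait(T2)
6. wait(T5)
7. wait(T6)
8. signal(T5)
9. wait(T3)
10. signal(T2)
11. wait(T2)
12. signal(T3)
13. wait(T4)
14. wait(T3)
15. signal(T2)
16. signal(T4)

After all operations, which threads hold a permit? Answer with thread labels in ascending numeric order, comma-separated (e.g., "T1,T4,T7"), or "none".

Step 1: wait(T6) -> count=1 queue=[] holders={T6}
Step 2: wait(T1) -> count=0 queue=[] holders={T1,T6}
Step 3: signal(T1) -> count=1 queue=[] holders={T6}
Step 4: signal(T6) -> count=2 queue=[] holders={none}
Step 5: wait(T2) -> count=1 queue=[] holders={T2}
Step 6: wait(T5) -> count=0 queue=[] holders={T2,T5}
Step 7: wait(T6) -> count=0 queue=[T6] holders={T2,T5}
Step 8: signal(T5) -> count=0 queue=[] holders={T2,T6}
Step 9: wait(T3) -> count=0 queue=[T3] holders={T2,T6}
Step 10: signal(T2) -> count=0 queue=[] holders={T3,T6}
Step 11: wait(T2) -> count=0 queue=[T2] holders={T3,T6}
Step 12: signal(T3) -> count=0 queue=[] holders={T2,T6}
Step 13: wait(T4) -> count=0 queue=[T4] holders={T2,T6}
Step 14: wait(T3) -> count=0 queue=[T4,T3] holders={T2,T6}
Step 15: signal(T2) -> count=0 queue=[T3] holders={T4,T6}
Step 16: signal(T4) -> count=0 queue=[] holders={T3,T6}
Final holders: T3,T6

Answer: T3,T6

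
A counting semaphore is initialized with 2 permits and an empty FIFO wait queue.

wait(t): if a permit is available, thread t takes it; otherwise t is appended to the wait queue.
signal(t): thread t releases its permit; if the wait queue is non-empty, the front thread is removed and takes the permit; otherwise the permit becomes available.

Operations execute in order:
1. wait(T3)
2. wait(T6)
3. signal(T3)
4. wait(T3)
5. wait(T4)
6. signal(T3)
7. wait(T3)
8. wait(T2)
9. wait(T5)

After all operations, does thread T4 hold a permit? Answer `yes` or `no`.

Answer: yes

Derivation:
Step 1: wait(T3) -> count=1 queue=[] holders={T3}
Step 2: wait(T6) -> count=0 queue=[] holders={T3,T6}
Step 3: signal(T3) -> count=1 queue=[] holders={T6}
Step 4: wait(T3) -> count=0 queue=[] holders={T3,T6}
Step 5: wait(T4) -> count=0 queue=[T4] holders={T3,T6}
Step 6: signal(T3) -> count=0 queue=[] holders={T4,T6}
Step 7: wait(T3) -> count=0 queue=[T3] holders={T4,T6}
Step 8: wait(T2) -> count=0 queue=[T3,T2] holders={T4,T6}
Step 9: wait(T5) -> count=0 queue=[T3,T2,T5] holders={T4,T6}
Final holders: {T4,T6} -> T4 in holders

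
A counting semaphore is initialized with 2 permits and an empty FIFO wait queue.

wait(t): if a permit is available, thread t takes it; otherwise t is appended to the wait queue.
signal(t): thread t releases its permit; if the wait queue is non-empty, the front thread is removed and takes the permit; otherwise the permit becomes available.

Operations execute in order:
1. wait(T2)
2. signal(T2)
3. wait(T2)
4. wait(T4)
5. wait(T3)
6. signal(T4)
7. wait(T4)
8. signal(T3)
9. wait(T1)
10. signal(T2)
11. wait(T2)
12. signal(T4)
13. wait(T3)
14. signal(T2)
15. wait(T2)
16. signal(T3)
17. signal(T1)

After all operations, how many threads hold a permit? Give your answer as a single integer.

Step 1: wait(T2) -> count=1 queue=[] holders={T2}
Step 2: signal(T2) -> count=2 queue=[] holders={none}
Step 3: wait(T2) -> count=1 queue=[] holders={T2}
Step 4: wait(T4) -> count=0 queue=[] holders={T2,T4}
Step 5: wait(T3) -> count=0 queue=[T3] holders={T2,T4}
Step 6: signal(T4) -> count=0 queue=[] holders={T2,T3}
Step 7: wait(T4) -> count=0 queue=[T4] holders={T2,T3}
Step 8: signal(T3) -> count=0 queue=[] holders={T2,T4}
Step 9: wait(T1) -> count=0 queue=[T1] holders={T2,T4}
Step 10: signal(T2) -> count=0 queue=[] holders={T1,T4}
Step 11: wait(T2) -> count=0 queue=[T2] holders={T1,T4}
Step 12: signal(T4) -> count=0 queue=[] holders={T1,T2}
Step 13: wait(T3) -> count=0 queue=[T3] holders={T1,T2}
Step 14: signal(T2) -> count=0 queue=[] holders={T1,T3}
Step 15: wait(T2) -> count=0 queue=[T2] holders={T1,T3}
Step 16: signal(T3) -> count=0 queue=[] holders={T1,T2}
Step 17: signal(T1) -> count=1 queue=[] holders={T2}
Final holders: {T2} -> 1 thread(s)

Answer: 1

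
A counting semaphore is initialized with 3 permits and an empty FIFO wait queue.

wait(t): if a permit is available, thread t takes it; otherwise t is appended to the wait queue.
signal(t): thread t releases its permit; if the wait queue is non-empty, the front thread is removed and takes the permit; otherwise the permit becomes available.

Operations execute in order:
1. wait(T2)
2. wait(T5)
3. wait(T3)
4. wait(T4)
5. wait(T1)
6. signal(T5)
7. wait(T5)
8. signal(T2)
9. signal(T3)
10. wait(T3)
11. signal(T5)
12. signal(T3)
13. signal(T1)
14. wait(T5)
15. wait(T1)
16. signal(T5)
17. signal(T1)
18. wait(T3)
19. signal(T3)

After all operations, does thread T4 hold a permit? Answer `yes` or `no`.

Answer: yes

Derivation:
Step 1: wait(T2) -> count=2 queue=[] holders={T2}
Step 2: wait(T5) -> count=1 queue=[] holders={T2,T5}
Step 3: wait(T3) -> count=0 queue=[] holders={T2,T3,T5}
Step 4: wait(T4) -> count=0 queue=[T4] holders={T2,T3,T5}
Step 5: wait(T1) -> count=0 queue=[T4,T1] holders={T2,T3,T5}
Step 6: signal(T5) -> count=0 queue=[T1] holders={T2,T3,T4}
Step 7: wait(T5) -> count=0 queue=[T1,T5] holders={T2,T3,T4}
Step 8: signal(T2) -> count=0 queue=[T5] holders={T1,T3,T4}
Step 9: signal(T3) -> count=0 queue=[] holders={T1,T4,T5}
Step 10: wait(T3) -> count=0 queue=[T3] holders={T1,T4,T5}
Step 11: signal(T5) -> count=0 queue=[] holders={T1,T3,T4}
Step 12: signal(T3) -> count=1 queue=[] holders={T1,T4}
Step 13: signal(T1) -> count=2 queue=[] holders={T4}
Step 14: wait(T5) -> count=1 queue=[] holders={T4,T5}
Step 15: wait(T1) -> count=0 queue=[] holders={T1,T4,T5}
Step 16: signal(T5) -> count=1 queue=[] holders={T1,T4}
Step 17: signal(T1) -> count=2 queue=[] holders={T4}
Step 18: wait(T3) -> count=1 queue=[] holders={T3,T4}
Step 19: signal(T3) -> count=2 queue=[] holders={T4}
Final holders: {T4} -> T4 in holders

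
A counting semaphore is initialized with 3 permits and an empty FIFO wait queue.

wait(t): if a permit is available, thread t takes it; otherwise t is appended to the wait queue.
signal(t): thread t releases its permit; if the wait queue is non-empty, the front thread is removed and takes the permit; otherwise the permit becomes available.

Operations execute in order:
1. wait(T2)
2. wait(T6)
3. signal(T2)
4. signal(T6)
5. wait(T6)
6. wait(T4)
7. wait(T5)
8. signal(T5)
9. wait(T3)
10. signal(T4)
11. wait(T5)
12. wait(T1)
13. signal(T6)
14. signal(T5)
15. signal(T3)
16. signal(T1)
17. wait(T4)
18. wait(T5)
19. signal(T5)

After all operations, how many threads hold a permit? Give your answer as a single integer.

Step 1: wait(T2) -> count=2 queue=[] holders={T2}
Step 2: wait(T6) -> count=1 queue=[] holders={T2,T6}
Step 3: signal(T2) -> count=2 queue=[] holders={T6}
Step 4: signal(T6) -> count=3 queue=[] holders={none}
Step 5: wait(T6) -> count=2 queue=[] holders={T6}
Step 6: wait(T4) -> count=1 queue=[] holders={T4,T6}
Step 7: wait(T5) -> count=0 queue=[] holders={T4,T5,T6}
Step 8: signal(T5) -> count=1 queue=[] holders={T4,T6}
Step 9: wait(T3) -> count=0 queue=[] holders={T3,T4,T6}
Step 10: signal(T4) -> count=1 queue=[] holders={T3,T6}
Step 11: wait(T5) -> count=0 queue=[] holders={T3,T5,T6}
Step 12: wait(T1) -> count=0 queue=[T1] holders={T3,T5,T6}
Step 13: signal(T6) -> count=0 queue=[] holders={T1,T3,T5}
Step 14: signal(T5) -> count=1 queue=[] holders={T1,T3}
Step 15: signal(T3) -> count=2 queue=[] holders={T1}
Step 16: signal(T1) -> count=3 queue=[] holders={none}
Step 17: wait(T4) -> count=2 queue=[] holders={T4}
Step 18: wait(T5) -> count=1 queue=[] holders={T4,T5}
Step 19: signal(T5) -> count=2 queue=[] holders={T4}
Final holders: {T4} -> 1 thread(s)

Answer: 1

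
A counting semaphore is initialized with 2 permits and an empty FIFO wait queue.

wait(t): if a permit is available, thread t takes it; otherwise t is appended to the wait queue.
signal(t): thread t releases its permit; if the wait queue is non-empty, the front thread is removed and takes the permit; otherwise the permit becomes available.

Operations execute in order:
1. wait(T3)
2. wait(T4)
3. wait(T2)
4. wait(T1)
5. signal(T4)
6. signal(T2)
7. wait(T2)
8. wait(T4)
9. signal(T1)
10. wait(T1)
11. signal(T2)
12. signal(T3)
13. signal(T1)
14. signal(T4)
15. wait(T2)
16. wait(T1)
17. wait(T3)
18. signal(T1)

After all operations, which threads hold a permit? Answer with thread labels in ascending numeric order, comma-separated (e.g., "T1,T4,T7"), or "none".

Step 1: wait(T3) -> count=1 queue=[] holders={T3}
Step 2: wait(T4) -> count=0 queue=[] holders={T3,T4}
Step 3: wait(T2) -> count=0 queue=[T2] holders={T3,T4}
Step 4: wait(T1) -> count=0 queue=[T2,T1] holders={T3,T4}
Step 5: signal(T4) -> count=0 queue=[T1] holders={T2,T3}
Step 6: signal(T2) -> count=0 queue=[] holders={T1,T3}
Step 7: wait(T2) -> count=0 queue=[T2] holders={T1,T3}
Step 8: wait(T4) -> count=0 queue=[T2,T4] holders={T1,T3}
Step 9: signal(T1) -> count=0 queue=[T4] holders={T2,T3}
Step 10: wait(T1) -> count=0 queue=[T4,T1] holders={T2,T3}
Step 11: signal(T2) -> count=0 queue=[T1] holders={T3,T4}
Step 12: signal(T3) -> count=0 queue=[] holders={T1,T4}
Step 13: signal(T1) -> count=1 queue=[] holders={T4}
Step 14: signal(T4) -> count=2 queue=[] holders={none}
Step 15: wait(T2) -> count=1 queue=[] holders={T2}
Step 16: wait(T1) -> count=0 queue=[] holders={T1,T2}
Step 17: wait(T3) -> count=0 queue=[T3] holders={T1,T2}
Step 18: signal(T1) -> count=0 queue=[] holders={T2,T3}
Final holders: T2,T3

Answer: T2,T3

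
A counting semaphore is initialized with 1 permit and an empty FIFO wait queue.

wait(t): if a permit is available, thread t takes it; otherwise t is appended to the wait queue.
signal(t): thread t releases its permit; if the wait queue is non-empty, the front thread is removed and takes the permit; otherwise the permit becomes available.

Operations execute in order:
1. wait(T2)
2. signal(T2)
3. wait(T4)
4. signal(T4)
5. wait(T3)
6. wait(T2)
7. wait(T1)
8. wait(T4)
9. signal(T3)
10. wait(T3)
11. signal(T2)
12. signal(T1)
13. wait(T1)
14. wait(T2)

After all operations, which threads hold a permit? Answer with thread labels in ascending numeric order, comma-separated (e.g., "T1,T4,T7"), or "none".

Answer: T4

Derivation:
Step 1: wait(T2) -> count=0 queue=[] holders={T2}
Step 2: signal(T2) -> count=1 queue=[] holders={none}
Step 3: wait(T4) -> count=0 queue=[] holders={T4}
Step 4: signal(T4) -> count=1 queue=[] holders={none}
Step 5: wait(T3) -> count=0 queue=[] holders={T3}
Step 6: wait(T2) -> count=0 queue=[T2] holders={T3}
Step 7: wait(T1) -> count=0 queue=[T2,T1] holders={T3}
Step 8: wait(T4) -> count=0 queue=[T2,T1,T4] holders={T3}
Step 9: signal(T3) -> count=0 queue=[T1,T4] holders={T2}
Step 10: wait(T3) -> count=0 queue=[T1,T4,T3] holders={T2}
Step 11: signal(T2) -> count=0 queue=[T4,T3] holders={T1}
Step 12: signal(T1) -> count=0 queue=[T3] holders={T4}
Step 13: wait(T1) -> count=0 queue=[T3,T1] holders={T4}
Step 14: wait(T2) -> count=0 queue=[T3,T1,T2] holders={T4}
Final holders: T4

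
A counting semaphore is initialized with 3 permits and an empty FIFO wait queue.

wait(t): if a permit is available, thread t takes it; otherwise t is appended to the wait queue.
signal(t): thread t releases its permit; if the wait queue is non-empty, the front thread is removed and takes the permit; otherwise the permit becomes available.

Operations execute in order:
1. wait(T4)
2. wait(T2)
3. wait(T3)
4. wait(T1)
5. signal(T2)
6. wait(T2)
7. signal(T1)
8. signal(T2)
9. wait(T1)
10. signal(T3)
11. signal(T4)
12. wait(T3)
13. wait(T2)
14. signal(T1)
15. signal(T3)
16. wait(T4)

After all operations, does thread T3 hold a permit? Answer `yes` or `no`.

Step 1: wait(T4) -> count=2 queue=[] holders={T4}
Step 2: wait(T2) -> count=1 queue=[] holders={T2,T4}
Step 3: wait(T3) -> count=0 queue=[] holders={T2,T3,T4}
Step 4: wait(T1) -> count=0 queue=[T1] holders={T2,T3,T4}
Step 5: signal(T2) -> count=0 queue=[] holders={T1,T3,T4}
Step 6: wait(T2) -> count=0 queue=[T2] holders={T1,T3,T4}
Step 7: signal(T1) -> count=0 queue=[] holders={T2,T3,T4}
Step 8: signal(T2) -> count=1 queue=[] holders={T3,T4}
Step 9: wait(T1) -> count=0 queue=[] holders={T1,T3,T4}
Step 10: signal(T3) -> count=1 queue=[] holders={T1,T4}
Step 11: signal(T4) -> count=2 queue=[] holders={T1}
Step 12: wait(T3) -> count=1 queue=[] holders={T1,T3}
Step 13: wait(T2) -> count=0 queue=[] holders={T1,T2,T3}
Step 14: signal(T1) -> count=1 queue=[] holders={T2,T3}
Step 15: signal(T3) -> count=2 queue=[] holders={T2}
Step 16: wait(T4) -> count=1 queue=[] holders={T2,T4}
Final holders: {T2,T4} -> T3 not in holders

Answer: no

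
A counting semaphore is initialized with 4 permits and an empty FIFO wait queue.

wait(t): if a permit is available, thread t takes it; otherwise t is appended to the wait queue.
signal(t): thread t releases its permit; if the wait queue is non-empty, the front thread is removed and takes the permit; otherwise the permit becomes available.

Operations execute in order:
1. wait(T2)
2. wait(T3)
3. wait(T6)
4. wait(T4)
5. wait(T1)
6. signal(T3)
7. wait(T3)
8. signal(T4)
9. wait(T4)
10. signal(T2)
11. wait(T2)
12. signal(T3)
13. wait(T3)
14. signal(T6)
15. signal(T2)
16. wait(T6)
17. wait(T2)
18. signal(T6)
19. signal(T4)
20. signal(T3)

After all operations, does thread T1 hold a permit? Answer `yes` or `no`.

Answer: yes

Derivation:
Step 1: wait(T2) -> count=3 queue=[] holders={T2}
Step 2: wait(T3) -> count=2 queue=[] holders={T2,T3}
Step 3: wait(T6) -> count=1 queue=[] holders={T2,T3,T6}
Step 4: wait(T4) -> count=0 queue=[] holders={T2,T3,T4,T6}
Step 5: wait(T1) -> count=0 queue=[T1] holders={T2,T3,T4,T6}
Step 6: signal(T3) -> count=0 queue=[] holders={T1,T2,T4,T6}
Step 7: wait(T3) -> count=0 queue=[T3] holders={T1,T2,T4,T6}
Step 8: signal(T4) -> count=0 queue=[] holders={T1,T2,T3,T6}
Step 9: wait(T4) -> count=0 queue=[T4] holders={T1,T2,T3,T6}
Step 10: signal(T2) -> count=0 queue=[] holders={T1,T3,T4,T6}
Step 11: wait(T2) -> count=0 queue=[T2] holders={T1,T3,T4,T6}
Step 12: signal(T3) -> count=0 queue=[] holders={T1,T2,T4,T6}
Step 13: wait(T3) -> count=0 queue=[T3] holders={T1,T2,T4,T6}
Step 14: signal(T6) -> count=0 queue=[] holders={T1,T2,T3,T4}
Step 15: signal(T2) -> count=1 queue=[] holders={T1,T3,T4}
Step 16: wait(T6) -> count=0 queue=[] holders={T1,T3,T4,T6}
Step 17: wait(T2) -> count=0 queue=[T2] holders={T1,T3,T4,T6}
Step 18: signal(T6) -> count=0 queue=[] holders={T1,T2,T3,T4}
Step 19: signal(T4) -> count=1 queue=[] holders={T1,T2,T3}
Step 20: signal(T3) -> count=2 queue=[] holders={T1,T2}
Final holders: {T1,T2} -> T1 in holders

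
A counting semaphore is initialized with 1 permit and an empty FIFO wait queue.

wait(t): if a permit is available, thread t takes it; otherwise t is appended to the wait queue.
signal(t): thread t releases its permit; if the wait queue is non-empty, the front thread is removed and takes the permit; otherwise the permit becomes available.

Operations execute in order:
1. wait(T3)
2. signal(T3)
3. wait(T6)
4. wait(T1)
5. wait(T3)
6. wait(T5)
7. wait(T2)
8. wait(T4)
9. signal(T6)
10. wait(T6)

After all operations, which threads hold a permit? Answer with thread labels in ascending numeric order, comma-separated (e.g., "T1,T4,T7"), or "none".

Answer: T1

Derivation:
Step 1: wait(T3) -> count=0 queue=[] holders={T3}
Step 2: signal(T3) -> count=1 queue=[] holders={none}
Step 3: wait(T6) -> count=0 queue=[] holders={T6}
Step 4: wait(T1) -> count=0 queue=[T1] holders={T6}
Step 5: wait(T3) -> count=0 queue=[T1,T3] holders={T6}
Step 6: wait(T5) -> count=0 queue=[T1,T3,T5] holders={T6}
Step 7: wait(T2) -> count=0 queue=[T1,T3,T5,T2] holders={T6}
Step 8: wait(T4) -> count=0 queue=[T1,T3,T5,T2,T4] holders={T6}
Step 9: signal(T6) -> count=0 queue=[T3,T5,T2,T4] holders={T1}
Step 10: wait(T6) -> count=0 queue=[T3,T5,T2,T4,T6] holders={T1}
Final holders: T1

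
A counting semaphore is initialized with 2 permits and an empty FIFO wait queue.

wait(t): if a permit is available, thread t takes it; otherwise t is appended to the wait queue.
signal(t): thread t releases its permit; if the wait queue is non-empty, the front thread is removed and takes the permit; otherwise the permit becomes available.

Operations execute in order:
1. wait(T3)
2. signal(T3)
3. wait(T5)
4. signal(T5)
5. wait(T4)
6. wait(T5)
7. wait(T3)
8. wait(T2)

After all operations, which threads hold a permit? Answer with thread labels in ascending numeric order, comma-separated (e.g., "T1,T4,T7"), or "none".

Step 1: wait(T3) -> count=1 queue=[] holders={T3}
Step 2: signal(T3) -> count=2 queue=[] holders={none}
Step 3: wait(T5) -> count=1 queue=[] holders={T5}
Step 4: signal(T5) -> count=2 queue=[] holders={none}
Step 5: wait(T4) -> count=1 queue=[] holders={T4}
Step 6: wait(T5) -> count=0 queue=[] holders={T4,T5}
Step 7: wait(T3) -> count=0 queue=[T3] holders={T4,T5}
Step 8: wait(T2) -> count=0 queue=[T3,T2] holders={T4,T5}
Final holders: T4,T5

Answer: T4,T5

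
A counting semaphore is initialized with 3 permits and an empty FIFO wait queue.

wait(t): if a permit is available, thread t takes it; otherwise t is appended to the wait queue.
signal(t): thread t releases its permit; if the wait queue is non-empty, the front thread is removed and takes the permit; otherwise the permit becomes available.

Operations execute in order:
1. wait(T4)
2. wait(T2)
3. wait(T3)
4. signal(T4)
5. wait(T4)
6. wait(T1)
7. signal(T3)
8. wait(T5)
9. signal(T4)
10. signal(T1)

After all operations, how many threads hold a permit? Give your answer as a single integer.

Step 1: wait(T4) -> count=2 queue=[] holders={T4}
Step 2: wait(T2) -> count=1 queue=[] holders={T2,T4}
Step 3: wait(T3) -> count=0 queue=[] holders={T2,T3,T4}
Step 4: signal(T4) -> count=1 queue=[] holders={T2,T3}
Step 5: wait(T4) -> count=0 queue=[] holders={T2,T3,T4}
Step 6: wait(T1) -> count=0 queue=[T1] holders={T2,T3,T4}
Step 7: signal(T3) -> count=0 queue=[] holders={T1,T2,T4}
Step 8: wait(T5) -> count=0 queue=[T5] holders={T1,T2,T4}
Step 9: signal(T4) -> count=0 queue=[] holders={T1,T2,T5}
Step 10: signal(T1) -> count=1 queue=[] holders={T2,T5}
Final holders: {T2,T5} -> 2 thread(s)

Answer: 2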